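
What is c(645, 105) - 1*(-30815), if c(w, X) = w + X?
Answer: 31565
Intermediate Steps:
c(w, X) = X + w
c(645, 105) - 1*(-30815) = (105 + 645) - 1*(-30815) = 750 + 30815 = 31565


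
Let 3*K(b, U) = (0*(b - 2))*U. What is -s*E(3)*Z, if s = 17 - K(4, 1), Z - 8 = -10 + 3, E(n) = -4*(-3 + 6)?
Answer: 204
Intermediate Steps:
E(n) = -12 (E(n) = -4*3 = -12)
Z = 1 (Z = 8 + (-10 + 3) = 8 - 7 = 1)
K(b, U) = 0 (K(b, U) = ((0*(b - 2))*U)/3 = ((0*(-2 + b))*U)/3 = (0*U)/3 = (⅓)*0 = 0)
s = 17 (s = 17 - 1*0 = 17 + 0 = 17)
-s*E(3)*Z = -17*(-12) = -(-204) = -1*(-204) = 204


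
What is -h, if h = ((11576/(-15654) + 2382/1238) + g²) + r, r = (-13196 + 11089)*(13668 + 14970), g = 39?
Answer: 292335964315000/4844913 ≈ 6.0339e+7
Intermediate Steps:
r = -60340266 (r = -2107*28638 = -60340266)
h = -292335964315000/4844913 (h = ((11576/(-15654) + 2382/1238) + 39²) - 60340266 = ((11576*(-1/15654) + 2382*(1/1238)) + 1521) - 60340266 = ((-5788/7827 + 1191/619) + 1521) - 60340266 = (5739185/4844913 + 1521) - 60340266 = 7374851858/4844913 - 60340266 = -292335964315000/4844913 ≈ -6.0339e+7)
-h = -1*(-292335964315000/4844913) = 292335964315000/4844913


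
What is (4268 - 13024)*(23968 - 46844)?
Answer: 200302256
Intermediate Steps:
(4268 - 13024)*(23968 - 46844) = -8756*(-22876) = 200302256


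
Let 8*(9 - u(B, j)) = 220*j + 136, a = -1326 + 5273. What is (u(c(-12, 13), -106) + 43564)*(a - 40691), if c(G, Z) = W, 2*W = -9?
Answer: -1707530424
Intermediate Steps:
W = -9/2 (W = (½)*(-9) = -9/2 ≈ -4.5000)
a = 3947
c(G, Z) = -9/2
u(B, j) = -8 - 55*j/2 (u(B, j) = 9 - (220*j + 136)/8 = 9 - (136 + 220*j)/8 = 9 + (-17 - 55*j/2) = -8 - 55*j/2)
(u(c(-12, 13), -106) + 43564)*(a - 40691) = ((-8 - 55/2*(-106)) + 43564)*(3947 - 40691) = ((-8 + 2915) + 43564)*(-36744) = (2907 + 43564)*(-36744) = 46471*(-36744) = -1707530424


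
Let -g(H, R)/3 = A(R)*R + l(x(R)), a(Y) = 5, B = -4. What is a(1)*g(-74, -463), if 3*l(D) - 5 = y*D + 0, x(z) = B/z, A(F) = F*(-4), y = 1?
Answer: 5955159225/463 ≈ 1.2862e+7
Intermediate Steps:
A(F) = -4*F
x(z) = -4/z
l(D) = 5/3 + D/3 (l(D) = 5/3 + (1*D + 0)/3 = 5/3 + (D + 0)/3 = 5/3 + D/3)
g(H, R) = -5 + 4/R + 12*R² (g(H, R) = -3*((-4*R)*R + (5/3 + (-4/R)/3)) = -3*(-4*R² + (5/3 - 4/(3*R))) = -3*(5/3 - 4*R² - 4/(3*R)) = -5 + 4/R + 12*R²)
a(1)*g(-74, -463) = 5*(-5 + 4/(-463) + 12*(-463)²) = 5*(-5 + 4*(-1/463) + 12*214369) = 5*(-5 - 4/463 + 2572428) = 5*(1191031845/463) = 5955159225/463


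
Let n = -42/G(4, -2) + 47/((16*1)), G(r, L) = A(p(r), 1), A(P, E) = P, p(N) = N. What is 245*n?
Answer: -29645/16 ≈ -1852.8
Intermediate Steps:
G(r, L) = r
n = -121/16 (n = -42/4 + 47/((16*1)) = -42*1/4 + 47/16 = -21/2 + 47*(1/16) = -21/2 + 47/16 = -121/16 ≈ -7.5625)
245*n = 245*(-121/16) = -29645/16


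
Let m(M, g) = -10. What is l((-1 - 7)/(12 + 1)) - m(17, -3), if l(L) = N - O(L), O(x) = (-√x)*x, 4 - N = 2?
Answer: 12 - 16*I*√26/169 ≈ 12.0 - 0.48275*I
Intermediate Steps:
N = 2 (N = 4 - 1*2 = 4 - 2 = 2)
O(x) = -x^(3/2)
l(L) = 2 + L^(3/2) (l(L) = 2 - (-1)*L^(3/2) = 2 + L^(3/2))
l((-1 - 7)/(12 + 1)) - m(17, -3) = (2 + ((-1 - 7)/(12 + 1))^(3/2)) - 1*(-10) = (2 + (-8/13)^(3/2)) + 10 = (2 - 16*I*√26/169) + 10 = 12 - 16*I*√26/169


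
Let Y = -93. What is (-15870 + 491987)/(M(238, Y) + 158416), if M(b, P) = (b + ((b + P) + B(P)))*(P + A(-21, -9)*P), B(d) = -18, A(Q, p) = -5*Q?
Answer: -476117/3439754 ≈ -0.13842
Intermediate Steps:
M(b, P) = 106*P*(-18 + P + 2*b) (M(b, P) = (b + ((b + P) - 18))*(P + (-5*(-21))*P) = (b + ((P + b) - 18))*(P + 105*P) = (b + (-18 + P + b))*(106*P) = (-18 + P + 2*b)*(106*P) = 106*P*(-18 + P + 2*b))
(-15870 + 491987)/(M(238, Y) + 158416) = (-15870 + 491987)/(106*(-93)*(-18 - 93 + 2*238) + 158416) = 476117/(106*(-93)*(-18 - 93 + 476) + 158416) = 476117/(106*(-93)*365 + 158416) = 476117/(-3598170 + 158416) = 476117/(-3439754) = 476117*(-1/3439754) = -476117/3439754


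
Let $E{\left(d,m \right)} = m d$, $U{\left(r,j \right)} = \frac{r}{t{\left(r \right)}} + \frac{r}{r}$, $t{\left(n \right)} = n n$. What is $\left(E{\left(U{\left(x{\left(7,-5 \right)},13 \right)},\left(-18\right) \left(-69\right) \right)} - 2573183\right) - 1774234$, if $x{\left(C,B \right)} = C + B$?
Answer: $-4345554$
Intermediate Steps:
$x{\left(C,B \right)} = B + C$
$t{\left(n \right)} = n^{2}$
$U{\left(r,j \right)} = 1 + \frac{1}{r}$ ($U{\left(r,j \right)} = \frac{r}{r^{2}} + \frac{r}{r} = \frac{r}{r^{2}} + 1 = \frac{1}{r} + 1 = 1 + \frac{1}{r}$)
$E{\left(d,m \right)} = d m$
$\left(E{\left(U{\left(x{\left(7,-5 \right)},13 \right)},\left(-18\right) \left(-69\right) \right)} - 2573183\right) - 1774234 = \left(\frac{1 + \left(-5 + 7\right)}{-5 + 7} \left(\left(-18\right) \left(-69\right)\right) - 2573183\right) - 1774234 = \left(\frac{1 + 2}{2} \cdot 1242 - 2573183\right) - 1774234 = \left(\frac{1}{2} \cdot 3 \cdot 1242 - 2573183\right) - 1774234 = \left(\frac{3}{2} \cdot 1242 - 2573183\right) - 1774234 = \left(1863 - 2573183\right) - 1774234 = -2571320 - 1774234 = -4345554$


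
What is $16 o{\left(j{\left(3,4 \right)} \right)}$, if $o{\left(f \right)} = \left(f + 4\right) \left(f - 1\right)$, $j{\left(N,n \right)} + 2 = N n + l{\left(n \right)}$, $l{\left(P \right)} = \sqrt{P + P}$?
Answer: $2144 + 736 \sqrt{2} \approx 3184.9$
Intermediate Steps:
$l{\left(P \right)} = \sqrt{2} \sqrt{P}$ ($l{\left(P \right)} = \sqrt{2 P} = \sqrt{2} \sqrt{P}$)
$j{\left(N,n \right)} = -2 + N n + \sqrt{2} \sqrt{n}$ ($j{\left(N,n \right)} = -2 + \left(N n + \sqrt{2} \sqrt{n}\right) = -2 + N n + \sqrt{2} \sqrt{n}$)
$o{\left(f \right)} = \left(-1 + f\right) \left(4 + f\right)$ ($o{\left(f \right)} = \left(4 + f\right) \left(-1 + f\right) = \left(-1 + f\right) \left(4 + f\right)$)
$16 o{\left(j{\left(3,4 \right)} \right)} = 16 \left(-4 + \left(-2 + 3 \cdot 4 + \sqrt{2} \sqrt{4}\right)^{2} + 3 \left(-2 + 3 \cdot 4 + \sqrt{2} \sqrt{4}\right)\right) = 16 \left(-4 + \left(-2 + 12 + \sqrt{2} \cdot 2\right)^{2} + 3 \left(-2 + 12 + \sqrt{2} \cdot 2\right)\right) = 16 \left(-4 + \left(-2 + 12 + 2 \sqrt{2}\right)^{2} + 3 \left(-2 + 12 + 2 \sqrt{2}\right)\right) = 16 \left(-4 + \left(10 + 2 \sqrt{2}\right)^{2} + 3 \left(10 + 2 \sqrt{2}\right)\right) = 16 \left(-4 + \left(10 + 2 \sqrt{2}\right)^{2} + \left(30 + 6 \sqrt{2}\right)\right) = 16 \left(26 + \left(10 + 2 \sqrt{2}\right)^{2} + 6 \sqrt{2}\right) = 416 + 16 \left(10 + 2 \sqrt{2}\right)^{2} + 96 \sqrt{2}$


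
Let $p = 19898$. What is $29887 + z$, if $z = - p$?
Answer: $9989$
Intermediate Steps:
$z = -19898$ ($z = \left(-1\right) 19898 = -19898$)
$29887 + z = 29887 - 19898 = 9989$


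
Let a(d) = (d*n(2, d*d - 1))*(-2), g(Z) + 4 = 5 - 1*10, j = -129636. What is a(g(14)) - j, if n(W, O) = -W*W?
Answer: 129564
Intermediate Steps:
g(Z) = -9 (g(Z) = -4 + (5 - 1*10) = -4 + (5 - 10) = -4 - 5 = -9)
n(W, O) = -W²
a(d) = 8*d (a(d) = (d*(-1*2²))*(-2) = (d*(-1*4))*(-2) = (d*(-4))*(-2) = -4*d*(-2) = 8*d)
a(g(14)) - j = 8*(-9) - 1*(-129636) = -72 + 129636 = 129564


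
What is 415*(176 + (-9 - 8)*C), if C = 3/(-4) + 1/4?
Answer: 153135/2 ≈ 76568.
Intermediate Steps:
C = -1/2 (C = 3*(-1/4) + 1*(1/4) = -3/4 + 1/4 = -1/2 ≈ -0.50000)
415*(176 + (-9 - 8)*C) = 415*(176 + (-9 - 8)*(-1/2)) = 415*(176 - 17*(-1/2)) = 415*(176 + 17/2) = 415*(369/2) = 153135/2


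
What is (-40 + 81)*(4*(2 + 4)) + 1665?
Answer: 2649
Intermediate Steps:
(-40 + 81)*(4*(2 + 4)) + 1665 = 41*(4*6) + 1665 = 41*24 + 1665 = 984 + 1665 = 2649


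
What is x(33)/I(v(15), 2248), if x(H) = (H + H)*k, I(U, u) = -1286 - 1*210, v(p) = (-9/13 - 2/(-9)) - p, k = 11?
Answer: -33/68 ≈ -0.48529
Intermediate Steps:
v(p) = -55/117 - p (v(p) = (-9*1/13 - 2*(-⅑)) - p = (-9/13 + 2/9) - p = -55/117 - p)
I(U, u) = -1496 (I(U, u) = -1286 - 210 = -1496)
x(H) = 22*H (x(H) = (H + H)*11 = (2*H)*11 = 22*H)
x(33)/I(v(15), 2248) = (22*33)/(-1496) = 726*(-1/1496) = -33/68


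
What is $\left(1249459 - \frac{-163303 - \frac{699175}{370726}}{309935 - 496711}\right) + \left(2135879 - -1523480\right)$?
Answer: $\frac{339899846700490415}{69242719376} \approx 4.9088 \cdot 10^{6}$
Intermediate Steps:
$\left(1249459 - \frac{-163303 - \frac{699175}{370726}}{309935 - 496711}\right) + \left(2135879 - -1523480\right) = \left(1249459 - \frac{-163303 - \frac{699175}{370726}}{-186776}\right) + \left(2135879 + 1523480\right) = \left(1249459 - \left(-163303 - \frac{699175}{370726}\right) \left(- \frac{1}{186776}\right)\right) + 3659359 = \left(1249459 - \left(- \frac{60541367153}{370726}\right) \left(- \frac{1}{186776}\right)\right) + 3659359 = \left(1249459 - \frac{60541367153}{69242719376}\right) + 3659359 = \frac{86515878367450431}{69242719376} + 3659359 = \frac{339899846700490415}{69242719376}$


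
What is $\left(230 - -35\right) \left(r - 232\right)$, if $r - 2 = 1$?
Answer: $-60685$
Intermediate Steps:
$r = 3$ ($r = 2 + 1 = 3$)
$\left(230 - -35\right) \left(r - 232\right) = \left(230 - -35\right) \left(3 - 232\right) = \left(230 + 35\right) \left(-229\right) = 265 \left(-229\right) = -60685$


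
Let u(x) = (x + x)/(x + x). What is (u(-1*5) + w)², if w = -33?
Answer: 1024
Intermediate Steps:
u(x) = 1 (u(x) = (2*x)/((2*x)) = (2*x)*(1/(2*x)) = 1)
(u(-1*5) + w)² = (1 - 33)² = (-32)² = 1024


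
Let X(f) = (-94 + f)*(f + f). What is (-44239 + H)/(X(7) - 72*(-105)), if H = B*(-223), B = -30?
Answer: -37549/6342 ≈ -5.9207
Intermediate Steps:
H = 6690 (H = -30*(-223) = 6690)
X(f) = 2*f*(-94 + f) (X(f) = (-94 + f)*(2*f) = 2*f*(-94 + f))
(-44239 + H)/(X(7) - 72*(-105)) = (-44239 + 6690)/(2*7*(-94 + 7) - 72*(-105)) = -37549/(2*7*(-87) + 7560) = -37549/(-1218 + 7560) = -37549/6342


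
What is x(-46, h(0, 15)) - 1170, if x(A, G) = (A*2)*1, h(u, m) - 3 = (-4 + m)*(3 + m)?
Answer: -1262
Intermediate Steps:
h(u, m) = 3 + (-4 + m)*(3 + m)
x(A, G) = 2*A (x(A, G) = (2*A)*1 = 2*A)
x(-46, h(0, 15)) - 1170 = 2*(-46) - 1170 = -92 - 1170 = -1262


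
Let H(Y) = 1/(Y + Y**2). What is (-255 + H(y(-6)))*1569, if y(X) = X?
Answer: -4000427/10 ≈ -4.0004e+5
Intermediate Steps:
(-255 + H(y(-6)))*1569 = (-255 + 1/((-6)*(1 - 6)))*1569 = (-255 - 1/6/(-5))*1569 = (-255 - 1/6*(-1/5))*1569 = (-255 + 1/30)*1569 = -7649/30*1569 = -4000427/10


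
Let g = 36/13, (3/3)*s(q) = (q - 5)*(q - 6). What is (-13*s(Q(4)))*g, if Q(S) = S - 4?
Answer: -1080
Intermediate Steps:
Q(S) = -4 + S
s(q) = (-6 + q)*(-5 + q) (s(q) = (q - 5)*(q - 6) = (-5 + q)*(-6 + q) = (-6 + q)*(-5 + q))
g = 36/13 (g = 36*(1/13) = 36/13 ≈ 2.7692)
(-13*s(Q(4)))*g = -13*(30 + (-4 + 4)² - 11*(-4 + 4))*(36/13) = -13*(30 + 0² - 11*0)*(36/13) = -13*(30 + 0 + 0)*(36/13) = -13*30*(36/13) = -390*36/13 = -1080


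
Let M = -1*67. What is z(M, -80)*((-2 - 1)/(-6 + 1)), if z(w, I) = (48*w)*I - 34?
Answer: 771738/5 ≈ 1.5435e+5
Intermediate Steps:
M = -67
z(w, I) = -34 + 48*I*w (z(w, I) = 48*I*w - 34 = -34 + 48*I*w)
z(M, -80)*((-2 - 1)/(-6 + 1)) = (-34 + 48*(-80)*(-67))*((-2 - 1)/(-6 + 1)) = (-34 + 257280)*(-3/(-5)) = 257246*(-3*(-⅕)) = 257246*(⅗) = 771738/5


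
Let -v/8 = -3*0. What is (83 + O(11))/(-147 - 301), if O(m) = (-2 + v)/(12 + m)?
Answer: -1907/10304 ≈ -0.18507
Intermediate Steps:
v = 0 (v = -(-24)*0 = -8*0 = 0)
O(m) = -2/(12 + m) (O(m) = (-2 + 0)/(12 + m) = -2/(12 + m))
(83 + O(11))/(-147 - 301) = (83 - 2/(12 + 11))/(-147 - 301) = (83 - 2/23)/(-448) = (83 - 2*1/23)*(-1/448) = (83 - 2/23)*(-1/448) = (1907/23)*(-1/448) = -1907/10304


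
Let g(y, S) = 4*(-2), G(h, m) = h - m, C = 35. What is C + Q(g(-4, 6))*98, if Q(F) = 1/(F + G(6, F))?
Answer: 154/3 ≈ 51.333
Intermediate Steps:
g(y, S) = -8
Q(F) = ⅙ (Q(F) = 1/(F + (6 - F)) = 1/6 = ⅙)
C + Q(g(-4, 6))*98 = 35 + (⅙)*98 = 35 + 49/3 = 154/3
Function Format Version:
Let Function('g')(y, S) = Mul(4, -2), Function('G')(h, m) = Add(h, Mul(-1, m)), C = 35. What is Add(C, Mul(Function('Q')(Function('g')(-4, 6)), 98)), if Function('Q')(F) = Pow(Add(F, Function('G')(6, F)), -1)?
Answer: Rational(154, 3) ≈ 51.333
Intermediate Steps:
Function('g')(y, S) = -8
Function('Q')(F) = Rational(1, 6) (Function('Q')(F) = Pow(Add(F, Add(6, Mul(-1, F))), -1) = Pow(6, -1) = Rational(1, 6))
Add(C, Mul(Function('Q')(Function('g')(-4, 6)), 98)) = Add(35, Mul(Rational(1, 6), 98)) = Add(35, Rational(49, 3)) = Rational(154, 3)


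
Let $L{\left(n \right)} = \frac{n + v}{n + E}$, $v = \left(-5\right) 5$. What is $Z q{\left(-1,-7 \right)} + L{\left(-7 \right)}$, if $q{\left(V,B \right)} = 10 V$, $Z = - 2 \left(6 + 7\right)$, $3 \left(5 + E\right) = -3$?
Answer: $\frac{3412}{13} \approx 262.46$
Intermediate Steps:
$E = -6$ ($E = -5 + \frac{1}{3} \left(-3\right) = -5 - 1 = -6$)
$Z = -26$ ($Z = \left(-2\right) 13 = -26$)
$v = -25$
$L{\left(n \right)} = \frac{-25 + n}{-6 + n}$ ($L{\left(n \right)} = \frac{n - 25}{n - 6} = \frac{-25 + n}{-6 + n}$)
$Z q{\left(-1,-7 \right)} + L{\left(-7 \right)} = - 26 \cdot 10 \left(-1\right) + \frac{-25 - 7}{-6 - 7} = \left(-26\right) \left(-10\right) + \frac{1}{-13} \left(-32\right) = 260 - - \frac{32}{13} = 260 + \frac{32}{13} = \frac{3412}{13}$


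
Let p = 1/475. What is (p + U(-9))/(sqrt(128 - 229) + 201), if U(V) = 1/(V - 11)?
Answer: -2613/10993400 + 13*I*sqrt(101)/10993400 ≈ -0.00023769 + 1.1884e-5*I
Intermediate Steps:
p = 1/475 ≈ 0.0021053
U(V) = 1/(-11 + V)
(p + U(-9))/(sqrt(128 - 229) + 201) = (1/475 + 1/(-11 - 9))/(sqrt(128 - 229) + 201) = (1/475 + 1/(-20))/(sqrt(-101) + 201) = (1/475 - 1/20)/(I*sqrt(101) + 201) = -91/(1900*(201 + I*sqrt(101)))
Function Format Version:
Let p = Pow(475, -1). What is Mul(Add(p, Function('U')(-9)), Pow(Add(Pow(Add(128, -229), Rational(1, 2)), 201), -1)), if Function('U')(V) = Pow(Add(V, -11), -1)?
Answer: Add(Rational(-2613, 10993400), Mul(Rational(13, 10993400), I, Pow(101, Rational(1, 2)))) ≈ Add(-0.00023769, Mul(1.1884e-5, I))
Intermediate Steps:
p = Rational(1, 475) ≈ 0.0021053
Function('U')(V) = Pow(Add(-11, V), -1)
Mul(Add(p, Function('U')(-9)), Pow(Add(Pow(Add(128, -229), Rational(1, 2)), 201), -1)) = Mul(Add(Rational(1, 475), Pow(Add(-11, -9), -1)), Pow(Add(Pow(Add(128, -229), Rational(1, 2)), 201), -1)) = Mul(Add(Rational(1, 475), Pow(-20, -1)), Pow(Add(Pow(-101, Rational(1, 2)), 201), -1)) = Mul(Add(Rational(1, 475), Rational(-1, 20)), Pow(Add(Mul(I, Pow(101, Rational(1, 2))), 201), -1)) = Mul(Rational(-91, 1900), Pow(Add(201, Mul(I, Pow(101, Rational(1, 2)))), -1))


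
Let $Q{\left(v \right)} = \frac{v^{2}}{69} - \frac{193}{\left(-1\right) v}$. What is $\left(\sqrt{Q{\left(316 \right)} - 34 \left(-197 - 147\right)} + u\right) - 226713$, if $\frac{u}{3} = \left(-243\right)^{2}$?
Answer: $-49566 + \frac{\sqrt{1562187901047}}{10902} \approx -49451.0$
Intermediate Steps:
$Q{\left(v \right)} = \frac{193}{v} + \frac{v^{2}}{69}$ ($Q{\left(v \right)} = v^{2} \cdot \frac{1}{69} - 193 \left(- \frac{1}{v}\right) = \frac{v^{2}}{69} + \frac{193}{v} = \frac{193}{v} + \frac{v^{2}}{69}$)
$u = 177147$ ($u = 3 \left(-243\right)^{2} = 3 \cdot 59049 = 177147$)
$\left(\sqrt{Q{\left(316 \right)} - 34 \left(-197 - 147\right)} + u\right) - 226713 = \left(\sqrt{\frac{13317 + 316^{3}}{69 \cdot 316} - 34 \left(-197 - 147\right)} + 177147\right) - 226713 = \left(\sqrt{\frac{1}{69} \cdot \frac{1}{316} \left(13317 + 31554496\right) - -11696} + 177147\right) - 226713 = \left(\sqrt{\frac{1}{69} \cdot \frac{1}{316} \cdot 31567813 + 11696} + 177147\right) - 226713 = \left(\sqrt{\frac{31567813}{21804} + 11696} + 177147\right) - 226713 = \left(\sqrt{\frac{286587397}{21804}} + 177147\right) - 226713 = \left(\frac{\sqrt{1562187901047}}{10902} + 177147\right) - 226713 = \left(177147 + \frac{\sqrt{1562187901047}}{10902}\right) - 226713 = -49566 + \frac{\sqrt{1562187901047}}{10902}$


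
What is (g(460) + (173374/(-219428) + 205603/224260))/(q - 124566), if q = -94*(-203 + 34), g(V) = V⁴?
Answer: -550826971985497750461/1337006445517600 ≈ -4.1199e+5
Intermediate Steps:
q = 15886 (q = -94*(-169) = 15886)
(g(460) + (173374/(-219428) + 205603/224260))/(q - 124566) = (460⁴ + (173374/(-219428) + 205603/224260))/(15886 - 124566) = (44774560000 + (173374*(-1/219428) + 205603*(1/224260)))/(-108680) = (44774560000 + (-86687/109714 + 205603/224260))*(-1/108680) = (44774560000 + 1558550461/12302230820)*(-1/108680) = (550826971985497750461/12302230820)*(-1/108680) = -550826971985497750461/1337006445517600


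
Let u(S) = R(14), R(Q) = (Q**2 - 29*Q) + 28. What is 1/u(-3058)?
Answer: -1/182 ≈ -0.0054945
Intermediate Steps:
R(Q) = 28 + Q**2 - 29*Q
u(S) = -182 (u(S) = 28 + 14**2 - 29*14 = 28 + 196 - 406 = -182)
1/u(-3058) = 1/(-182) = -1/182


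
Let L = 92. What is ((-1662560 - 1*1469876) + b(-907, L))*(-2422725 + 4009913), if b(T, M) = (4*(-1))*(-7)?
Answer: -4971720388704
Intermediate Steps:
b(T, M) = 28 (b(T, M) = -4*(-7) = 28)
((-1662560 - 1*1469876) + b(-907, L))*(-2422725 + 4009913) = ((-1662560 - 1*1469876) + 28)*(-2422725 + 4009913) = ((-1662560 - 1469876) + 28)*1587188 = (-3132436 + 28)*1587188 = -3132408*1587188 = -4971720388704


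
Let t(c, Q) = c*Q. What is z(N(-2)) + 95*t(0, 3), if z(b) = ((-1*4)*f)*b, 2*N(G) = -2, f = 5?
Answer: 20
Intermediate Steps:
N(G) = -1 (N(G) = (½)*(-2) = -1)
z(b) = -20*b (z(b) = (-1*4*5)*b = (-4*5)*b = -20*b)
t(c, Q) = Q*c
z(N(-2)) + 95*t(0, 3) = -20*(-1) + 95*(3*0) = 20 + 95*0 = 20 + 0 = 20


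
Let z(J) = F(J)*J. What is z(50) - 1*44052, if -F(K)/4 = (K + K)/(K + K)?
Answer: -44252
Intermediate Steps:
F(K) = -4 (F(K) = -4*(K + K)/(K + K) = -4*2*K/(2*K) = -4*2*K*1/(2*K) = -4*1 = -4)
z(J) = -4*J
z(50) - 1*44052 = -4*50 - 1*44052 = -200 - 44052 = -44252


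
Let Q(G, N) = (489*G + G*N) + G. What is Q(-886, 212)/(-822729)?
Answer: 207324/274243 ≈ 0.75599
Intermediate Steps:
Q(G, N) = 490*G + G*N
Q(-886, 212)/(-822729) = -886*(490 + 212)/(-822729) = -886*702*(-1/822729) = -621972*(-1/822729) = 207324/274243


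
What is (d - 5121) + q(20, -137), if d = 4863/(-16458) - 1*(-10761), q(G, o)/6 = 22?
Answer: 31663571/5486 ≈ 5771.7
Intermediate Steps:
q(G, o) = 132 (q(G, o) = 6*22 = 132)
d = 59033225/5486 (d = 4863*(-1/16458) + 10761 = -1621/5486 + 10761 = 59033225/5486 ≈ 10761.)
(d - 5121) + q(20, -137) = (59033225/5486 - 5121) + 132 = 30939419/5486 + 132 = 31663571/5486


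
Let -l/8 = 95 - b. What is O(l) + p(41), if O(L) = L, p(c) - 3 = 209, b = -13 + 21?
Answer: -484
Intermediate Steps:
b = 8
l = -696 (l = -8*(95 - 1*8) = -8*(95 - 8) = -8*87 = -696)
p(c) = 212 (p(c) = 3 + 209 = 212)
O(l) + p(41) = -696 + 212 = -484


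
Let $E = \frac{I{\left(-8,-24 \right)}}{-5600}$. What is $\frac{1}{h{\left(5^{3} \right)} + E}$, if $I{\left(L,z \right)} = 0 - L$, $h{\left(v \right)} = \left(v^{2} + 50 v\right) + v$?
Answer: $\frac{700}{15399999} \approx 4.5455 \cdot 10^{-5}$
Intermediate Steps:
$h{\left(v \right)} = v^{2} + 51 v$
$I{\left(L,z \right)} = - L$
$E = - \frac{1}{700}$ ($E = \frac{\left(-1\right) \left(-8\right)}{-5600} = 8 \left(- \frac{1}{5600}\right) = - \frac{1}{700} \approx -0.0014286$)
$\frac{1}{h{\left(5^{3} \right)} + E} = \frac{1}{5^{3} \left(51 + 5^{3}\right) - \frac{1}{700}} = \frac{1}{125 \left(51 + 125\right) - \frac{1}{700}} = \frac{1}{125 \cdot 176 - \frac{1}{700}} = \frac{1}{22000 - \frac{1}{700}} = \frac{1}{\frac{15399999}{700}} = \frac{700}{15399999}$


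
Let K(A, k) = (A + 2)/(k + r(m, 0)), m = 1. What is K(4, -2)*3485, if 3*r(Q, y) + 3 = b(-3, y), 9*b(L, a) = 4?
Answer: -564570/77 ≈ -7332.1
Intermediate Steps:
b(L, a) = 4/9 (b(L, a) = (⅑)*4 = 4/9)
r(Q, y) = -23/27 (r(Q, y) = -1 + (⅓)*(4/9) = -1 + 4/27 = -23/27)
K(A, k) = (2 + A)/(-23/27 + k) (K(A, k) = (A + 2)/(k - 23/27) = (2 + A)/(-23/27 + k))
K(4, -2)*3485 = (27*(2 + 4)/(-23 + 27*(-2)))*3485 = (27*6/(-23 - 54))*3485 = (27*6/(-77))*3485 = (27*(-1/77)*6)*3485 = -162/77*3485 = -564570/77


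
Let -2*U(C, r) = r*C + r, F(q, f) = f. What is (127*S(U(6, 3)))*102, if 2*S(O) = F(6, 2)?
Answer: 12954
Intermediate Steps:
U(C, r) = -r/2 - C*r/2 (U(C, r) = -(r*C + r)/2 = -(C*r + r)/2 = -(r + C*r)/2 = -r/2 - C*r/2)
S(O) = 1 (S(O) = (½)*2 = 1)
(127*S(U(6, 3)))*102 = (127*1)*102 = 127*102 = 12954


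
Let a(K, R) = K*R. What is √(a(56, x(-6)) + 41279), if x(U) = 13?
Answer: √42007 ≈ 204.96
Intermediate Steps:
√(a(56, x(-6)) + 41279) = √(56*13 + 41279) = √(728 + 41279) = √42007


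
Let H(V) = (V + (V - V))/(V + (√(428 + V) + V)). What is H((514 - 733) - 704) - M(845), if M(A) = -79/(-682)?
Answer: (-237*√55 + 483652*I)/(682*(3*√55 + 1846*I)) ≈ 0.38409 + 0.0060253*I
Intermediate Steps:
M(A) = 79/682 (M(A) = -79*(-1/682) = 79/682)
H(V) = V/(√(428 + V) + 2*V) (H(V) = (V + 0)/(V + (V + √(428 + V))) = V/(√(428 + V) + 2*V))
H((514 - 733) - 704) - M(845) = ((514 - 733) - 704)/(√(428 + ((514 - 733) - 704)) + 2*((514 - 733) - 704)) - 1*79/682 = (-219 - 704)/(√(428 + (-219 - 704)) + 2*(-219 - 704)) - 79/682 = -923/(√(428 - 923) + 2*(-923)) - 79/682 = -923/(√(-495) - 1846) - 79/682 = -923/(3*I*√55 - 1846) - 79/682 = -923/(-1846 + 3*I*√55) - 79/682 = -79/682 - 923/(-1846 + 3*I*√55)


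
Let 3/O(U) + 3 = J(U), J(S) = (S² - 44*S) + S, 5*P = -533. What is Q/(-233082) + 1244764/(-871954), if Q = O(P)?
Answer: -448252943401679/314000040802794 ≈ -1.4276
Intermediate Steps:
P = -533/5 (P = (⅕)*(-533) = -533/5 ≈ -106.60)
J(S) = S² - 43*S
O(U) = 3/(-3 + U*(-43 + U))
Q = 75/398609 (Q = 3/(-3 - 533*(-43 - 533/5)/5) = 3/(-3 - 533/5*(-748/5)) = 3/(-3 + 398684/25) = 3/(398609/25) = 3*(25/398609) = 75/398609 ≈ 0.00018815)
Q/(-233082) + 1244764/(-871954) = (75/398609)/(-233082) + 1244764/(-871954) = (75/398609)*(-1/233082) + 1244764*(-1/871954) = -25/30969527646 - 14474/10139 = -448252943401679/314000040802794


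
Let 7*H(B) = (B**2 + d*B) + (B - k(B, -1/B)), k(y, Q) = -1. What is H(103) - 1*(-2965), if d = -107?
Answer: 2921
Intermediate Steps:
H(B) = 1/7 - 106*B/7 + B**2/7 (H(B) = ((B**2 - 107*B) + (B - 1*(-1)))/7 = ((B**2 - 107*B) + (B + 1))/7 = ((B**2 - 107*B) + (1 + B))/7 = (1 + B**2 - 106*B)/7 = 1/7 - 106*B/7 + B**2/7)
H(103) - 1*(-2965) = (1/7 - 106/7*103 + (1/7)*103**2) - 1*(-2965) = (1/7 - 10918/7 + (1/7)*10609) + 2965 = (1/7 - 10918/7 + 10609/7) + 2965 = -44 + 2965 = 2921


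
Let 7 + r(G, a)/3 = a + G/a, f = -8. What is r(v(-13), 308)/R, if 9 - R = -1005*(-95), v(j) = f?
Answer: -23175/2450294 ≈ -0.0094581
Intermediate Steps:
v(j) = -8
R = -95466 (R = 9 - (-1005)*(-95) = 9 - 1*95475 = 9 - 95475 = -95466)
r(G, a) = -21 + 3*a + 3*G/a (r(G, a) = -21 + 3*(a + G/a) = -21 + (3*a + 3*G/a) = -21 + 3*a + 3*G/a)
r(v(-13), 308)/R = (-21 + 3*308 + 3*(-8)/308)/(-95466) = (-21 + 924 + 3*(-8)*(1/308))*(-1/95466) = (-21 + 924 - 6/77)*(-1/95466) = (69525/77)*(-1/95466) = -23175/2450294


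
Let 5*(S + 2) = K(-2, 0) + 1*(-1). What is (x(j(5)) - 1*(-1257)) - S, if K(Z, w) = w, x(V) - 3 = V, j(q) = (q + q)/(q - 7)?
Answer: 6286/5 ≈ 1257.2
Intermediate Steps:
j(q) = 2*q/(-7 + q) (j(q) = (2*q)/(-7 + q) = 2*q/(-7 + q))
x(V) = 3 + V
S = -11/5 (S = -2 + (0 + 1*(-1))/5 = -2 + (0 - 1)/5 = -2 + (⅕)*(-1) = -2 - ⅕ = -11/5 ≈ -2.2000)
(x(j(5)) - 1*(-1257)) - S = ((3 + 2*5/(-7 + 5)) - 1*(-1257)) - 1*(-11/5) = ((3 + 2*5/(-2)) + 1257) + 11/5 = ((3 + 2*5*(-½)) + 1257) + 11/5 = ((3 - 5) + 1257) + 11/5 = (-2 + 1257) + 11/5 = 1255 + 11/5 = 6286/5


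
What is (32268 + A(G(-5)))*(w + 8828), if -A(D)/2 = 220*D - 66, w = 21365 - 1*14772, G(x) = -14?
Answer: 594633760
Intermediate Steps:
w = 6593 (w = 21365 - 14772 = 6593)
A(D) = 132 - 440*D (A(D) = -2*(220*D - 66) = -2*(-66 + 220*D) = 132 - 440*D)
(32268 + A(G(-5)))*(w + 8828) = (32268 + (132 - 440*(-14)))*(6593 + 8828) = (32268 + (132 + 6160))*15421 = (32268 + 6292)*15421 = 38560*15421 = 594633760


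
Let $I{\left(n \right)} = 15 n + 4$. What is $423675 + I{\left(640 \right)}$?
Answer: $433279$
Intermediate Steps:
$I{\left(n \right)} = 4 + 15 n$
$423675 + I{\left(640 \right)} = 423675 + \left(4 + 15 \cdot 640\right) = 423675 + \left(4 + 9600\right) = 423675 + 9604 = 433279$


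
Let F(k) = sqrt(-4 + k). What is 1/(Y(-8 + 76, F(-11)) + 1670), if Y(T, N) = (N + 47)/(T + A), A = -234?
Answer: 7668453/12804145324 + 83*I*sqrt(15)/38412435972 ≈ 0.0005989 + 8.3686e-9*I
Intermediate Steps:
Y(T, N) = (47 + N)/(-234 + T) (Y(T, N) = (N + 47)/(T - 234) = (47 + N)/(-234 + T))
1/(Y(-8 + 76, F(-11)) + 1670) = 1/((47 + sqrt(-4 - 11))/(-234 + (-8 + 76)) + 1670) = 1/((47 + sqrt(-15))/(-234 + 68) + 1670) = 1/((47 + I*sqrt(15))/(-166) + 1670) = 1/(-(47 + I*sqrt(15))/166 + 1670) = 1/((-47/166 - I*sqrt(15)/166) + 1670) = 1/(277173/166 - I*sqrt(15)/166)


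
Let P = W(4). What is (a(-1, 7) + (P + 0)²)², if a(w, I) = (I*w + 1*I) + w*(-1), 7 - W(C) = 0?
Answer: 2500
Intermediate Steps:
W(C) = 7 (W(C) = 7 - 1*0 = 7 + 0 = 7)
P = 7
a(w, I) = I - w + I*w (a(w, I) = (I*w + I) - w = (I + I*w) - w = I - w + I*w)
(a(-1, 7) + (P + 0)²)² = ((7 - 1*(-1) + 7*(-1)) + (7 + 0)²)² = ((7 + 1 - 7) + 7²)² = (1 + 49)² = 50² = 2500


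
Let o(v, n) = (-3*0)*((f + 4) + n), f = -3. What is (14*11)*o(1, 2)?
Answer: 0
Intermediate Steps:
o(v, n) = 0 (o(v, n) = (-3*0)*((-3 + 4) + n) = 0*(1 + n) = 0)
(14*11)*o(1, 2) = (14*11)*0 = 154*0 = 0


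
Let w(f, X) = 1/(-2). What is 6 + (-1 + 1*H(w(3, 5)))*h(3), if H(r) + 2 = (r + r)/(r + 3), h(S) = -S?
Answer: 81/5 ≈ 16.200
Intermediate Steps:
w(f, X) = -½
H(r) = -2 + 2*r/(3 + r) (H(r) = -2 + (r + r)/(r + 3) = -2 + (2*r)/(3 + r) = -2 + 2*r/(3 + r))
6 + (-1 + 1*H(w(3, 5)))*h(3) = 6 + (-1 + 1*(-6/(3 - ½)))*(-1*3) = 6 + (-1 + 1*(-6/5/2))*(-3) = 6 + (-1 + 1*(-6*⅖))*(-3) = 6 + (-1 + 1*(-12/5))*(-3) = 6 + (-1 - 12/5)*(-3) = 6 - 17/5*(-3) = 6 + 51/5 = 81/5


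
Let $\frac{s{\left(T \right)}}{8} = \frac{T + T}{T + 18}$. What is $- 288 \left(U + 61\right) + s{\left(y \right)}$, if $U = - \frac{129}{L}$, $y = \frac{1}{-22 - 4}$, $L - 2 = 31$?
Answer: $- \frac{84463664}{5137} \approx -16442.0$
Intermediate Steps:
$L = 33$ ($L = 2 + 31 = 33$)
$y = - \frac{1}{26}$ ($y = \frac{1}{-26} = - \frac{1}{26} \approx -0.038462$)
$U = - \frac{43}{11}$ ($U = - \frac{129}{33} = \left(-129\right) \frac{1}{33} = - \frac{43}{11} \approx -3.9091$)
$s{\left(T \right)} = \frac{16 T}{18 + T}$ ($s{\left(T \right)} = 8 \frac{T + T}{T + 18} = 8 \frac{2 T}{18 + T} = \frac{16 T}{18 + T}$)
$- 288 \left(U + 61\right) + s{\left(y \right)} = - 288 \left(- \frac{43}{11} + 61\right) + 16 \left(- \frac{1}{26}\right) \frac{1}{18 - \frac{1}{26}} = \left(-288\right) \frac{628}{11} + 16 \left(- \frac{1}{26}\right) \frac{1}{\frac{467}{26}} = - \frac{180864}{11} + 16 \left(- \frac{1}{26}\right) \frac{26}{467} = - \frac{180864}{11} - \frac{16}{467} = - \frac{84463664}{5137}$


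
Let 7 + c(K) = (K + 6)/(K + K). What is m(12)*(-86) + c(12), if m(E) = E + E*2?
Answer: -12409/4 ≈ -3102.3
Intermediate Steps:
m(E) = 3*E (m(E) = E + 2*E = 3*E)
c(K) = -7 + (6 + K)/(2*K) (c(K) = -7 + (K + 6)/(K + K) = -7 + (6 + K)/((2*K)) = -7 + (6 + K)*(1/(2*K)) = -7 + (6 + K)/(2*K))
m(12)*(-86) + c(12) = (3*12)*(-86) + (-13/2 + 3/12) = 36*(-86) + (-13/2 + 3*(1/12)) = -3096 + (-13/2 + 1/4) = -3096 - 25/4 = -12409/4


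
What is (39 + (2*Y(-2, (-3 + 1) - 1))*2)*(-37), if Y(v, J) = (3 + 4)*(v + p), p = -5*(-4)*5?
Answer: -102971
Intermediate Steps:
p = 100 (p = 20*5 = 100)
Y(v, J) = 700 + 7*v (Y(v, J) = (3 + 4)*(v + 100) = 7*(100 + v) = 700 + 7*v)
(39 + (2*Y(-2, (-3 + 1) - 1))*2)*(-37) = (39 + (2*(700 + 7*(-2)))*2)*(-37) = (39 + (2*(700 - 14))*2)*(-37) = (39 + (2*686)*2)*(-37) = (39 + 1372*2)*(-37) = (39 + 2744)*(-37) = 2783*(-37) = -102971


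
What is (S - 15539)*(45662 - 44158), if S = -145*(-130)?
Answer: 4979744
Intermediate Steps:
S = 18850
(S - 15539)*(45662 - 44158) = (18850 - 15539)*(45662 - 44158) = 3311*1504 = 4979744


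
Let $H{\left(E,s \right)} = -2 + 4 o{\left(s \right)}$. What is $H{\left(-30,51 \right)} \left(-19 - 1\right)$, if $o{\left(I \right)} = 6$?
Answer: $-440$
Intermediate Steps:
$H{\left(E,s \right)} = 22$ ($H{\left(E,s \right)} = -2 + 4 \cdot 6 = -2 + 24 = 22$)
$H{\left(-30,51 \right)} \left(-19 - 1\right) = 22 \left(-19 - 1\right) = 22 \left(-20\right) = -440$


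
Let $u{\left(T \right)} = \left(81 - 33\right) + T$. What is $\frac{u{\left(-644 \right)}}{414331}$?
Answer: $- \frac{596}{414331} \approx -0.0014385$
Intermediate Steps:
$u{\left(T \right)} = 48 + T$
$\frac{u{\left(-644 \right)}}{414331} = \frac{48 - 644}{414331} = \left(-596\right) \frac{1}{414331} = - \frac{596}{414331}$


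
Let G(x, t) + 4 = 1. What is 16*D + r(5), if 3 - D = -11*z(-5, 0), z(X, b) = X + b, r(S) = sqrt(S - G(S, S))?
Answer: -832 + 2*sqrt(2) ≈ -829.17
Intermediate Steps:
G(x, t) = -3 (G(x, t) = -4 + 1 = -3)
r(S) = sqrt(3 + S) (r(S) = sqrt(S - 1*(-3)) = sqrt(S + 3) = sqrt(3 + S))
D = -52 (D = 3 - (-11)*(-5 + 0) = 3 - (-11)*(-5) = 3 - 1*55 = 3 - 55 = -52)
16*D + r(5) = 16*(-52) + sqrt(3 + 5) = -832 + sqrt(8) = -832 + 2*sqrt(2)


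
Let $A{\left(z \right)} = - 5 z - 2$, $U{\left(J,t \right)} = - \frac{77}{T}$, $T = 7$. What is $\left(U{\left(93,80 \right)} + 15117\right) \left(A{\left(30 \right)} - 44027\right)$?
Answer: $-667367974$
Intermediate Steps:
$U{\left(J,t \right)} = -11$ ($U{\left(J,t \right)} = - \frac{77}{7} = \left(-77\right) \frac{1}{7} = -11$)
$A{\left(z \right)} = -2 - 5 z$
$\left(U{\left(93,80 \right)} + 15117\right) \left(A{\left(30 \right)} - 44027\right) = \left(-11 + 15117\right) \left(\left(-2 - 150\right) - 44027\right) = 15106 \left(\left(-2 - 150\right) - 44027\right) = 15106 \left(-152 - 44027\right) = 15106 \left(-44179\right) = -667367974$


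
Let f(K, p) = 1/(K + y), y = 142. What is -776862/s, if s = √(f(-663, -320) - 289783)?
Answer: 129477*I*√568411/67642 ≈ 1443.1*I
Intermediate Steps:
f(K, p) = 1/(142 + K) (f(K, p) = 1/(K + 142) = 1/(142 + K))
s = 372*I*√568411/521 (s = √(1/(142 - 663) - 289783) = √(1/(-521) - 289783) = √(-1/521 - 289783) = √(-150976944/521) = 372*I*√568411/521 ≈ 538.31*I)
-776862/s = -776862*(-I*√568411/405852) = -(-129477)*I*√568411/67642 = 129477*I*√568411/67642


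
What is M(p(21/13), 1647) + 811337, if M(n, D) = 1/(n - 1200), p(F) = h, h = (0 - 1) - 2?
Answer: 976038410/1203 ≈ 8.1134e+5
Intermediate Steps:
h = -3 (h = -1 - 2 = -3)
p(F) = -3
M(n, D) = 1/(-1200 + n)
M(p(21/13), 1647) + 811337 = 1/(-1200 - 3) + 811337 = 1/(-1203) + 811337 = -1/1203 + 811337 = 976038410/1203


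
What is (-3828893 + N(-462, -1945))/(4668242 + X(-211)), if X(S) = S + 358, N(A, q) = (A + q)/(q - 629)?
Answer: -9855568175/12016433286 ≈ -0.82017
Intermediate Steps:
N(A, q) = (A + q)/(-629 + q)
X(S) = 358 + S
(-3828893 + N(-462, -1945))/(4668242 + X(-211)) = (-3828893 + (-462 - 1945)/(-629 - 1945))/(4668242 + (358 - 211)) = (-3828893 - 2407/(-2574))/(4668242 + 147) = (-3828893 - 1/2574*(-2407))/4668389 = (-3828893 + 2407/2574)*(1/4668389) = -9855568175/2574*1/4668389 = -9855568175/12016433286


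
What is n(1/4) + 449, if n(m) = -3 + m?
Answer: 1785/4 ≈ 446.25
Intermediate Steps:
n(1/4) + 449 = (-3 + 1/4) + 449 = (-3 + ¼) + 449 = -11/4 + 449 = 1785/4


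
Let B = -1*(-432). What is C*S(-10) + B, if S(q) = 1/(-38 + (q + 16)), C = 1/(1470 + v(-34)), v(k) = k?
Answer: 19851263/45952 ≈ 432.00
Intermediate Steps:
C = 1/1436 (C = 1/(1470 - 34) = 1/1436 ≈ 0.00069638)
B = 432
S(q) = 1/(-22 + q) (S(q) = 1/(-38 + (16 + q)) = 1/(-22 + q))
C*S(-10) + B = 1/(1436*(-22 - 10)) + 432 = (1/1436)/(-32) + 432 = (1/1436)*(-1/32) + 432 = -1/45952 + 432 = 19851263/45952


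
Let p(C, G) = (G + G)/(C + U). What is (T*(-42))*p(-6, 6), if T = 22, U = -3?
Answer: 1232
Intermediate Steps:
p(C, G) = 2*G/(-3 + C) (p(C, G) = (G + G)/(C - 3) = (2*G)/(-3 + C) = 2*G/(-3 + C))
(T*(-42))*p(-6, 6) = (22*(-42))*(2*6/(-3 - 6)) = -1848*6/(-9) = -1848*6*(-1)/9 = -924*(-4/3) = 1232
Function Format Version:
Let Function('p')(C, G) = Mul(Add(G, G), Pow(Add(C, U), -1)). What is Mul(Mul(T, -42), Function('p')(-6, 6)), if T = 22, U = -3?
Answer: 1232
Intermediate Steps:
Function('p')(C, G) = Mul(2, G, Pow(Add(-3, C), -1)) (Function('p')(C, G) = Mul(Add(G, G), Pow(Add(C, -3), -1)) = Mul(Mul(2, G), Pow(Add(-3, C), -1)) = Mul(2, G, Pow(Add(-3, C), -1)))
Mul(Mul(T, -42), Function('p')(-6, 6)) = Mul(Mul(22, -42), Mul(2, 6, Pow(Add(-3, -6), -1))) = Mul(-924, Mul(2, 6, Pow(-9, -1))) = Mul(-924, Mul(2, 6, Rational(-1, 9))) = Mul(-924, Rational(-4, 3)) = 1232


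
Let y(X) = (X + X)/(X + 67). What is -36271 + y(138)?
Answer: -7435279/205 ≈ -36270.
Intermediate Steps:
y(X) = 2*X/(67 + X) (y(X) = (2*X)/(67 + X) = 2*X/(67 + X))
-36271 + y(138) = -36271 + 2*138/(67 + 138) = -36271 + 2*138/205 = -36271 + 2*138*(1/205) = -36271 + 276/205 = -7435279/205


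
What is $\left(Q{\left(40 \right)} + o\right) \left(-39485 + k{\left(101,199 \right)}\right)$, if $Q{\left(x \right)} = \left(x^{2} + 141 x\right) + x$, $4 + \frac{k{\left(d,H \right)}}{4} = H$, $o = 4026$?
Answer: $-437598730$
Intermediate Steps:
$k{\left(d,H \right)} = -16 + 4 H$
$Q{\left(x \right)} = x^{2} + 142 x$
$\left(Q{\left(40 \right)} + o\right) \left(-39485 + k{\left(101,199 \right)}\right) = \left(40 \left(142 + 40\right) + 4026\right) \left(-39485 + \left(-16 + 4 \cdot 199\right)\right) = \left(40 \cdot 182 + 4026\right) \left(-39485 + \left(-16 + 796\right)\right) = \left(7280 + 4026\right) \left(-39485 + 780\right) = 11306 \left(-38705\right) = -437598730$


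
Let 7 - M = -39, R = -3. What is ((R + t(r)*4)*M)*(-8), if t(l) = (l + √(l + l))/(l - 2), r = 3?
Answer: -3312 - 1472*√6 ≈ -6917.6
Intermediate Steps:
M = 46 (M = 7 - 1*(-39) = 7 + 39 = 46)
t(l) = (l + √2*√l)/(-2 + l) (t(l) = (l + √(2*l))/(-2 + l) = (l + √2*√l)/(-2 + l))
((R + t(r)*4)*M)*(-8) = ((-3 + ((3 + √2*√3)/(-2 + 3))*4)*46)*(-8) = ((-3 + ((3 + √6)/1)*4)*46)*(-8) = ((-3 + (1*(3 + √6))*4)*46)*(-8) = ((-3 + (3 + √6)*4)*46)*(-8) = ((-3 + (12 + 4*√6))*46)*(-8) = ((9 + 4*√6)*46)*(-8) = (414 + 184*√6)*(-8) = -3312 - 1472*√6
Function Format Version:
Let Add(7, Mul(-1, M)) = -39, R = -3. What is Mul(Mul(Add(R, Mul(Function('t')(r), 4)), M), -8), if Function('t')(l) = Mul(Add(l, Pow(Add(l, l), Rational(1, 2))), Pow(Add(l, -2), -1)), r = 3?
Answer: Add(-3312, Mul(-1472, Pow(6, Rational(1, 2)))) ≈ -6917.6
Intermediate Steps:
M = 46 (M = Add(7, Mul(-1, -39)) = Add(7, 39) = 46)
Function('t')(l) = Mul(Pow(Add(-2, l), -1), Add(l, Mul(Pow(2, Rational(1, 2)), Pow(l, Rational(1, 2))))) (Function('t')(l) = Mul(Add(l, Pow(Mul(2, l), Rational(1, 2))), Pow(Add(-2, l), -1)) = Mul(Add(l, Mul(Pow(2, Rational(1, 2)), Pow(l, Rational(1, 2)))), Pow(Add(-2, l), -1)) = Mul(Pow(Add(-2, l), -1), Add(l, Mul(Pow(2, Rational(1, 2)), Pow(l, Rational(1, 2))))))
Mul(Mul(Add(R, Mul(Function('t')(r), 4)), M), -8) = Mul(Mul(Add(-3, Mul(Mul(Pow(Add(-2, 3), -1), Add(3, Mul(Pow(2, Rational(1, 2)), Pow(3, Rational(1, 2))))), 4)), 46), -8) = Mul(Mul(Add(-3, Mul(Mul(Pow(1, -1), Add(3, Pow(6, Rational(1, 2)))), 4)), 46), -8) = Mul(Mul(Add(-3, Mul(Mul(1, Add(3, Pow(6, Rational(1, 2)))), 4)), 46), -8) = Mul(Mul(Add(-3, Mul(Add(3, Pow(6, Rational(1, 2))), 4)), 46), -8) = Mul(Mul(Add(-3, Add(12, Mul(4, Pow(6, Rational(1, 2))))), 46), -8) = Mul(Mul(Add(9, Mul(4, Pow(6, Rational(1, 2)))), 46), -8) = Mul(Add(414, Mul(184, Pow(6, Rational(1, 2)))), -8) = Add(-3312, Mul(-1472, Pow(6, Rational(1, 2))))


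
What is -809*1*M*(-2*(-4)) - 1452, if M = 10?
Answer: -66172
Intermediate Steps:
-809*1*M*(-2*(-4)) - 1452 = -809*1*10*(-2*(-4)) - 1452 = -8090*8 - 1452 = -809*80 - 1452 = -64720 - 1452 = -66172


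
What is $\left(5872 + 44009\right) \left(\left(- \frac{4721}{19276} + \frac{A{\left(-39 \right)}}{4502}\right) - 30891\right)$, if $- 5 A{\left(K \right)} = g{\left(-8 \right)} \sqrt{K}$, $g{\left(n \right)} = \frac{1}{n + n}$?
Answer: $- \frac{29702122153197}{19276} + \frac{49881 i \sqrt{39}}{360160} \approx -1.5409 \cdot 10^{9} + 0.86491 i$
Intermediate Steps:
$g{\left(n \right)} = \frac{1}{2 n}$
$A{\left(K \right)} = \frac{\sqrt{K}}{80}$ ($A{\left(K \right)} = - \frac{\frac{1}{2 \left(-8\right)} \sqrt{K}}{5} = - \frac{\frac{1}{2} \left(- \frac{1}{8}\right) \sqrt{K}}{5} = - \frac{\left(- \frac{1}{16}\right) \sqrt{K}}{5} = \frac{\sqrt{K}}{80}$)
$\left(5872 + 44009\right) \left(\left(- \frac{4721}{19276} + \frac{A{\left(-39 \right)}}{4502}\right) - 30891\right) = \left(5872 + 44009\right) \left(\left(- \frac{4721}{19276} + \frac{\frac{1}{80} \sqrt{-39}}{4502}\right) - 30891\right) = 49881 \left(\left(\left(-4721\right) \frac{1}{19276} + \frac{i \sqrt{39}}{80} \cdot \frac{1}{4502}\right) - 30891\right) = 49881 \left(\left(- \frac{4721}{19276} + \frac{i \sqrt{39}}{80} \cdot \frac{1}{4502}\right) - 30891\right) = 49881 \left(\left(- \frac{4721}{19276} + \frac{i \sqrt{39}}{360160}\right) - 30891\right) = 49881 \left(- \frac{595459637}{19276} + \frac{i \sqrt{39}}{360160}\right) = - \frac{29702122153197}{19276} + \frac{49881 i \sqrt{39}}{360160}$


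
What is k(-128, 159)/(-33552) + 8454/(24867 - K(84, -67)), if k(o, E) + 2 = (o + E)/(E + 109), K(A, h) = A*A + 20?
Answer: 76026811399/159975533376 ≈ 0.47524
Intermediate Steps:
K(A, h) = 20 + A² (K(A, h) = A² + 20 = 20 + A²)
k(o, E) = -2 + (E + o)/(109 + E) (k(o, E) = -2 + (o + E)/(E + 109) = -2 + (E + o)/(109 + E))
k(-128, 159)/(-33552) + 8454/(24867 - K(84, -67)) = ((-218 - 128 - 1*159)/(109 + 159))/(-33552) + 8454/(24867 - (20 + 84²)) = ((-218 - 128 - 159)/268)*(-1/33552) + 8454/(24867 - (20 + 7056)) = ((1/268)*(-505))*(-1/33552) + 8454/(24867 - 1*7076) = -505/268*(-1/33552) + 8454/(24867 - 7076) = 505/8991936 + 8454/17791 = 76026811399/159975533376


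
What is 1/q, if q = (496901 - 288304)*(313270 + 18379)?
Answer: 1/69180986453 ≈ 1.4455e-11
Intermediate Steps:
q = 69180986453 (q = 208597*331649 = 69180986453)
1/q = 1/69180986453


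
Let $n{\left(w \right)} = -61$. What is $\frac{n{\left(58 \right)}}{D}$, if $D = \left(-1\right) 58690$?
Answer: $\frac{61}{58690} \approx 0.0010394$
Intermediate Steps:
$D = -58690$
$\frac{n{\left(58 \right)}}{D} = - \frac{61}{-58690} = \left(-61\right) \left(- \frac{1}{58690}\right) = \frac{61}{58690}$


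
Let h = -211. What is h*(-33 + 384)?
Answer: -74061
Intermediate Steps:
h*(-33 + 384) = -211*(-33 + 384) = -211*351 = -74061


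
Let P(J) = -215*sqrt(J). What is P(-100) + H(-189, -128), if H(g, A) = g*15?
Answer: -2835 - 2150*I ≈ -2835.0 - 2150.0*I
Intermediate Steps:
H(g, A) = 15*g
P(-100) + H(-189, -128) = -2150*I + 15*(-189) = -2150*I - 2835 = -2835 - 2150*I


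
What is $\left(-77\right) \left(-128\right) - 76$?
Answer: $9780$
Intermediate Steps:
$\left(-77\right) \left(-128\right) - 76 = 9856 - 76 = 9780$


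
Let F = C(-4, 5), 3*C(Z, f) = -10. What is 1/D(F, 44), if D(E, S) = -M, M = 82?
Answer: -1/82 ≈ -0.012195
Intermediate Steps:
C(Z, f) = -10/3 (C(Z, f) = (1/3)*(-10) = -10/3)
F = -10/3 ≈ -3.3333
D(E, S) = -82 (D(E, S) = -1*82 = -82)
1/D(F, 44) = 1/(-82) = -1/82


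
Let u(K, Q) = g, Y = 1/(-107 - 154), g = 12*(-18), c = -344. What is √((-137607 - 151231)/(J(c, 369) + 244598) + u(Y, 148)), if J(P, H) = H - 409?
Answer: I*√3247324640557/122279 ≈ 14.737*I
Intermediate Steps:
J(P, H) = -409 + H
g = -216
Y = -1/261 (Y = 1/(-261) = -1/261 ≈ -0.0038314)
u(K, Q) = -216
√((-137607 - 151231)/(J(c, 369) + 244598) + u(Y, 148)) = √((-137607 - 151231)/((-409 + 369) + 244598) - 216) = √(-288838/(-40 + 244598) - 216) = √(-288838/244558 - 216) = √(-288838*1/244558 - 216) = √(-144419/122279 - 216) = √(-26556683/122279) = I*√3247324640557/122279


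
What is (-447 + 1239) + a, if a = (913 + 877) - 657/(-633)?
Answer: 545021/211 ≈ 2583.0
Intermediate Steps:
a = 377909/211 (a = 1790 - 657*(-1/633) = 1790 + 219/211 = 377909/211 ≈ 1791.0)
(-447 + 1239) + a = (-447 + 1239) + 377909/211 = 792 + 377909/211 = 545021/211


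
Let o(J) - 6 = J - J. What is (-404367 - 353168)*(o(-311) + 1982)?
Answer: -1505979580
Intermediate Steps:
o(J) = 6 (o(J) = 6 + (J - J) = 6 + 0 = 6)
(-404367 - 353168)*(o(-311) + 1982) = (-404367 - 353168)*(6 + 1982) = -757535*1988 = -1505979580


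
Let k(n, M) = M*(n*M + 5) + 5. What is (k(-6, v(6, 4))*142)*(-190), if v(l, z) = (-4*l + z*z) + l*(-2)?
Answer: 67315100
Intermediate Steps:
v(l, z) = z² - 6*l (v(l, z) = (-4*l + z²) - 2*l = (z² - 4*l) - 2*l = z² - 6*l)
k(n, M) = 5 + M*(5 + M*n) (k(n, M) = M*(M*n + 5) + 5 = M*(5 + M*n) + 5 = 5 + M*(5 + M*n))
(k(-6, v(6, 4))*142)*(-190) = ((5 + 5*(4² - 6*6) - 6*(4² - 6*6)²)*142)*(-190) = ((5 + 5*(16 - 36) - 6*(16 - 36)²)*142)*(-190) = ((5 + 5*(-20) - 6*(-20)²)*142)*(-190) = ((5 - 100 - 6*400)*142)*(-190) = ((5 - 100 - 2400)*142)*(-190) = -2495*142*(-190) = -354290*(-190) = 67315100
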